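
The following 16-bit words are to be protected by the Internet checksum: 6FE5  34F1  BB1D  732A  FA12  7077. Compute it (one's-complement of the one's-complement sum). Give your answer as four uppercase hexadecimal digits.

C256

One's-complement addition (fold any carry out of bit 15 back into bit 0):
  0x6FE5 + 0x34F1 = 0x0A4D6
  0xA4D6 + 0xBB1D = 0x15FF3 → wrap carry → 0x5FF4
  0x5FF4 + 0x732A = 0x0D31E
  0xD31E + 0xFA12 = 0x1CD30 → wrap carry → 0xCD31
  0xCD31 + 0x7077 = 0x13DA8 → wrap carry → 0x3DA9
One's-complement sum = 0x3DA9.
Checksum = ~0x3DA9 & 0xFFFF = 0xC256.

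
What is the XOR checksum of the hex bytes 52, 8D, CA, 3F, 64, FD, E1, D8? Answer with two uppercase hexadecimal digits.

XOR the bytes together:
  start with 0x52
  0x52 ⊕ 0x8D = 0xDF
  0xDF ⊕ 0xCA = 0x15
  0x15 ⊕ 0x3F = 0x2A
  0x2A ⊕ 0x64 = 0x4E
  0x4E ⊕ 0xFD = 0xB3
  0xB3 ⊕ 0xE1 = 0x52
  0x52 ⊕ 0xD8 = 0x8A

8A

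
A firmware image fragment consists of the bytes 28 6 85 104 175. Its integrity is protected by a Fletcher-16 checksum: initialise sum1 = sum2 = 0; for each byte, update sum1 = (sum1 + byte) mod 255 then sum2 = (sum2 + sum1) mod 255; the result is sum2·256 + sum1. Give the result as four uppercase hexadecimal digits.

258F

Running sums (mod 255):
  after byte 0 (28): sum1=28, sum2=28
  after byte 1 (6): sum1=34, sum2=62
  after byte 2 (85): sum1=119, sum2=181
  after byte 3 (104): sum1=223, sum2=149
  after byte 4 (175): sum1=143, sum2=37
Checksum = sum2·256 + sum1 = 37·256 + 143 = 9615 = 0x258F.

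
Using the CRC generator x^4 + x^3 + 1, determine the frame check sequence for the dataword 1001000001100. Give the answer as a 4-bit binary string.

1100

Append 4 zeros: 10010000011000000. Divide by 11001 (XOR where the leading bit is 1):
  pos 0: 10010 XOR 11001 = 01011
  pos 1: 10110 XOR 11001 = 01111
  pos 2: 11110 XOR 11001 = 00111
  pos 4: 11100 XOR 11001 = 00101
  pos 6: 10111 XOR 11001 = 01110
  pos 7: 11100 XOR 11001 = 00101
  pos 9: 10100 XOR 11001 = 01101
  pos 10: 11010 XOR 11001 = 00011
Remainder (last 4 bits) = 1100. This is the CRC / FCS.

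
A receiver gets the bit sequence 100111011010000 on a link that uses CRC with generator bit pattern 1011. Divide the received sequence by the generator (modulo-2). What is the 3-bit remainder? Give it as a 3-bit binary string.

010

Modulo-2 division of 100111011010000 by 1011:
  pos 0: 1001 XOR 1011 = 0010
  pos 2: 1011 XOR 1011 = 0000
  pos 7: 1101 XOR 1011 = 0110
  pos 8: 1100 XOR 1011 = 0111
  pos 9: 1110 XOR 1011 = 0101
  pos 10: 1010 XOR 1011 = 0001
Remainder = 010 (nonzero — an error is detected).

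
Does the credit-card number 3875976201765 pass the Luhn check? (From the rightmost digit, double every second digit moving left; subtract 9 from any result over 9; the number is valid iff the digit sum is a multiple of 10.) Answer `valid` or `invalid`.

From the right, keep odd positions and double even positions (subtract 9 from any doubled value over 9):
  doubled (positions 2,4,...): 3 2 4 5 1 7 → sum 22
  kept (positions 1,3,...): 5 7 0 6 9 7 3 → sum 37
Total = 59.
59 mod 10 = 9, so the number is invalid.

invalid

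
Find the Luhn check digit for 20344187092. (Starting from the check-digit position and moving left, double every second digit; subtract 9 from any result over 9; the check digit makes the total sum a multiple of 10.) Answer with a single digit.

0

Partial digits right→left: 2 9 0 7 8 1 4 4 3 0 2
Double every second digit counting from the check-digit position (so the 1st, 3rd, 5th, ... of the partial from the right).
  doubled (with −9 where >9): 4 0 7 8 6 4 → sum 29
  kept as-is: 9 7 1 4 0 → sum 21
Total = 29 + 21 = 50.
Check digit = (10 − (50 mod 10)) mod 10 = 0.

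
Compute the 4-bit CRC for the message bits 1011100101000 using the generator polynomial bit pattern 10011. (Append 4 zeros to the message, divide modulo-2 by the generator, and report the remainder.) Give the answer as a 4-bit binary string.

1000

Append 4 zeros: 10111001010000000. Divide by 10011 (XOR where the leading bit is 1):
  pos 0: 10111 XOR 10011 = 00100
  pos 2: 10000 XOR 10011 = 00011
  pos 5: 11101 XOR 10011 = 01110
  pos 6: 11100 XOR 10011 = 01111
  pos 7: 11110 XOR 10011 = 01101
  pos 8: 11010 XOR 10011 = 01001
  pos 9: 10010 XOR 10011 = 00001
Remainder (last 4 bits) = 1000. This is the CRC / FCS.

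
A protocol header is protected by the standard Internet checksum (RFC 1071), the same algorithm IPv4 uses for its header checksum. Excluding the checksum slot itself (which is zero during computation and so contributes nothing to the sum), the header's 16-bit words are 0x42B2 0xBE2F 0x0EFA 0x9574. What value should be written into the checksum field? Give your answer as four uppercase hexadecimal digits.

One's-complement addition (fold any carry out of bit 15 back into bit 0):
  0x42B2 + 0xBE2F = 0x100E1 → wrap carry → 0x00E2
  0x00E2 + 0x0EFA = 0x00FDC
  0x0FDC + 0x9574 = 0x0A550
One's-complement sum = 0xA550.
Checksum = ~0xA550 & 0xFFFF = 0x5AAF.

5AAF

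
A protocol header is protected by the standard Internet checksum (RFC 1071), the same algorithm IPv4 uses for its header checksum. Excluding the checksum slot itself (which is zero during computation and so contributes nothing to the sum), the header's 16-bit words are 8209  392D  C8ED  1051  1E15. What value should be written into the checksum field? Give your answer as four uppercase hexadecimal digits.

4D75

One's-complement addition (fold any carry out of bit 15 back into bit 0):
  0x8209 + 0x392D = 0x0BB36
  0xBB36 + 0xC8ED = 0x18423 → wrap carry → 0x8424
  0x8424 + 0x1051 = 0x09475
  0x9475 + 0x1E15 = 0x0B28A
One's-complement sum = 0xB28A.
Checksum = ~0xB28A & 0xFFFF = 0x4D75.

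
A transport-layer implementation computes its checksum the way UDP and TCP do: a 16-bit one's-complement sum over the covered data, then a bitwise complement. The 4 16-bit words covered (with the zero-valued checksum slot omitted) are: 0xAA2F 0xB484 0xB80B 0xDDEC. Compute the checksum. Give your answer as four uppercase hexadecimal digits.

0B53

One's-complement addition (fold any carry out of bit 15 back into bit 0):
  0xAA2F + 0xB484 = 0x15EB3 → wrap carry → 0x5EB4
  0x5EB4 + 0xB80B = 0x116BF → wrap carry → 0x16C0
  0x16C0 + 0xDDEC = 0x0F4AC
One's-complement sum = 0xF4AC.
Checksum = ~0xF4AC & 0xFFFF = 0x0B53.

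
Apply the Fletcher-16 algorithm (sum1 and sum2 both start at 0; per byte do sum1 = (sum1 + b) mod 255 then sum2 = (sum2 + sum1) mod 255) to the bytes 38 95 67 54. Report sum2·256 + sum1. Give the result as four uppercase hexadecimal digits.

Running sums (mod 255):
  after byte 0 (38): sum1=38, sum2=38
  after byte 1 (95): sum1=133, sum2=171
  after byte 2 (67): sum1=200, sum2=116
  after byte 3 (54): sum1=254, sum2=115
Checksum = sum2·256 + sum1 = 115·256 + 254 = 29694 = 0x73FE.

73FE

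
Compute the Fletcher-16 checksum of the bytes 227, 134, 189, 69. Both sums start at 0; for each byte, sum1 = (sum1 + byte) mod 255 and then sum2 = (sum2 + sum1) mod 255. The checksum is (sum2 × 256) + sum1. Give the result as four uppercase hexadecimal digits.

Running sums (mod 255):
  after byte 0 (227): sum1=227, sum2=227
  after byte 1 (134): sum1=106, sum2=78
  after byte 2 (189): sum1=40, sum2=118
  after byte 3 (69): sum1=109, sum2=227
Checksum = sum2·256 + sum1 = 227·256 + 109 = 58221 = 0xE36D.

E36D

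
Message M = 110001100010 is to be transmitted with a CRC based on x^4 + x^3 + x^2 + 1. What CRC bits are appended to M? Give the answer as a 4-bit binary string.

Append 4 zeros: 1100011000100000. Divide by 11101 (XOR where the leading bit is 1):
  pos 0: 11000 XOR 11101 = 00101
  pos 2: 10111 XOR 11101 = 01010
  pos 3: 10100 XOR 11101 = 01001
  pos 4: 10010 XOR 11101 = 01111
  pos 5: 11110 XOR 11101 = 00011
  pos 8: 11100 XOR 11101 = 00001
Remainder (last 4 bits) = 1000. This is the CRC / FCS.

1000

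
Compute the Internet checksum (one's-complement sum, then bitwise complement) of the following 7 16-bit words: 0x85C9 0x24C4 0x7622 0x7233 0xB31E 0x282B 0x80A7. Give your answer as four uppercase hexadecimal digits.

One's-complement addition (fold any carry out of bit 15 back into bit 0):
  0x85C9 + 0x24C4 = 0x0AA8D
  0xAA8D + 0x7622 = 0x120AF → wrap carry → 0x20B0
  0x20B0 + 0x7233 = 0x092E3
  0x92E3 + 0xB31E = 0x14601 → wrap carry → 0x4602
  0x4602 + 0x282B = 0x06E2D
  0x6E2D + 0x80A7 = 0x0EED4
One's-complement sum = 0xEED4.
Checksum = ~0xEED4 & 0xFFFF = 0x112B.

112B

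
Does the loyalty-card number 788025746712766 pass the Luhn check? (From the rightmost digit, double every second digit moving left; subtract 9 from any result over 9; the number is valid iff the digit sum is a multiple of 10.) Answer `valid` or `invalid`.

From the right, keep odd positions and double even positions (subtract 9 from any doubled value over 9):
  doubled (positions 2,4,...): 3 4 5 8 1 0 7 → sum 28
  kept (positions 1,3,...): 6 7 1 6 7 2 8 7 → sum 44
Total = 72.
72 mod 10 = 2, so the number is invalid.

invalid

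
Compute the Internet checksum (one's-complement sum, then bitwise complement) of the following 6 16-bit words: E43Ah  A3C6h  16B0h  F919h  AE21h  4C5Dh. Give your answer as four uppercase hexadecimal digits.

6DB5

One's-complement addition (fold any carry out of bit 15 back into bit 0):
  0xE43A + 0xA3C6 = 0x18800 → wrap carry → 0x8801
  0x8801 + 0x16B0 = 0x09EB1
  0x9EB1 + 0xF919 = 0x197CA → wrap carry → 0x97CB
  0x97CB + 0xAE21 = 0x145EC → wrap carry → 0x45ED
  0x45ED + 0x4C5D = 0x0924A
One's-complement sum = 0x924A.
Checksum = ~0x924A & 0xFFFF = 0x6DB5.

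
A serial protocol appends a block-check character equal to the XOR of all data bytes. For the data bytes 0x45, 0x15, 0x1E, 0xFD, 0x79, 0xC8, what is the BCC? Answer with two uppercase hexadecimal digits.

02

XOR the bytes together:
  start with 0x45
  0x45 ⊕ 0x15 = 0x50
  0x50 ⊕ 0x1E = 0x4E
  0x4E ⊕ 0xFD = 0xB3
  0xB3 ⊕ 0x79 = 0xCA
  0xCA ⊕ 0xC8 = 0x02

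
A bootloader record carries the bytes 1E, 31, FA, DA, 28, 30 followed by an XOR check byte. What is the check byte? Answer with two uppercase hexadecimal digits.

17

XOR the bytes together:
  start with 0x1E
  0x1E ⊕ 0x31 = 0x2F
  0x2F ⊕ 0xFA = 0xD5
  0xD5 ⊕ 0xDA = 0x0F
  0x0F ⊕ 0x28 = 0x27
  0x27 ⊕ 0x30 = 0x17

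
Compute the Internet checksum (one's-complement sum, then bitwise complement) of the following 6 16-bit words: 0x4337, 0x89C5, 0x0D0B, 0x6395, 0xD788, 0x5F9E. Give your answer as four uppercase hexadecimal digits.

8B3B

One's-complement addition (fold any carry out of bit 15 back into bit 0):
  0x4337 + 0x89C5 = 0x0CCFC
  0xCCFC + 0x0D0B = 0x0DA07
  0xDA07 + 0x6395 = 0x13D9C → wrap carry → 0x3D9D
  0x3D9D + 0xD788 = 0x11525 → wrap carry → 0x1526
  0x1526 + 0x5F9E = 0x074C4
One's-complement sum = 0x74C4.
Checksum = ~0x74C4 & 0xFFFF = 0x8B3B.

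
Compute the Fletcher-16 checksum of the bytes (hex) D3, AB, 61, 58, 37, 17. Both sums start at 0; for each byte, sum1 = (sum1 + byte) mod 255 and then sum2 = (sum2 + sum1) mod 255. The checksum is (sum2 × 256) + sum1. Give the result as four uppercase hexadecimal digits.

6587

Running sums (mod 255):
  after byte 0 (D3): sum1=211, sum2=211
  after byte 1 (AB): sum1=127, sum2=83
  after byte 2 (61): sum1=224, sum2=52
  after byte 3 (58): sum1=57, sum2=109
  after byte 4 (37): sum1=112, sum2=221
  after byte 5 (17): sum1=135, sum2=101
Checksum = sum2·256 + sum1 = 101·256 + 135 = 25991 = 0x6587.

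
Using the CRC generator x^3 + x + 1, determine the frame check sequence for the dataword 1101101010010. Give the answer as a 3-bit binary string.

001

Append 3 zeros: 1101101010010000. Divide by 1011 (XOR where the leading bit is 1):
  pos 0: 1101 XOR 1011 = 0110
  pos 1: 1101 XOR 1011 = 0110
  pos 2: 1100 XOR 1011 = 0111
  pos 3: 1111 XOR 1011 = 0100
  pos 4: 1000 XOR 1011 = 0011
  pos 6: 1110 XOR 1011 = 0101
  pos 7: 1010 XOR 1011 = 0001
  pos 10: 1100 XOR 1011 = 0111
  pos 11: 1110 XOR 1011 = 0101
  pos 12: 1010 XOR 1011 = 0001
Remainder (last 3 bits) = 001. This is the CRC / FCS.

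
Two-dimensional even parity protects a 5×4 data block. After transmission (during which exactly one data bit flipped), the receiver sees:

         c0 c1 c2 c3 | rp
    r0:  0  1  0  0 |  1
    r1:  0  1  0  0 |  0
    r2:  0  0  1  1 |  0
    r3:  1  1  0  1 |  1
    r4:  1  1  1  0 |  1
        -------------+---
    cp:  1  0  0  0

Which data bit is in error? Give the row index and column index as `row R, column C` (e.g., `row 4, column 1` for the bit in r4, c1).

Recompute each row's even parity and compare to rp:
  r0: data parity 1, sent rp 1 → ok
  r1: data parity 1, sent rp 0 → mismatch
  r2: data parity 0, sent rp 0 → ok
  r3: data parity 1, sent rp 1 → ok
  r4: data parity 1, sent rp 1 → ok
Recompute each column's even parity and compare to cp:
  c0: data parity 0, sent cp 1 → mismatch
  c1: data parity 0, sent cp 0 → ok
  c2: data parity 0, sent cp 0 → ok
  c3: data parity 0, sent cp 0 → ok
Exactly one row (r1) and one column (c0) fail → the flipped bit is at their intersection.

row 1, column 0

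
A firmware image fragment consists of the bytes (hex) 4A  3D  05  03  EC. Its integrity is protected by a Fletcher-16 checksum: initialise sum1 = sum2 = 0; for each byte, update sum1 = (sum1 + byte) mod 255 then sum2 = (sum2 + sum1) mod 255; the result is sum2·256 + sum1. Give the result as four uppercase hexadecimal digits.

Running sums (mod 255):
  after byte 0 (4A): sum1=74, sum2=74
  after byte 1 (3D): sum1=135, sum2=209
  after byte 2 (05): sum1=140, sum2=94
  after byte 3 (03): sum1=143, sum2=237
  after byte 4 (EC): sum1=124, sum2=106
Checksum = sum2·256 + sum1 = 106·256 + 124 = 27260 = 0x6A7C.

6A7C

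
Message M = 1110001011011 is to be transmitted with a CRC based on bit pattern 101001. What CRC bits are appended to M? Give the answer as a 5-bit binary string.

Append 5 zeros: 111000101101100000. Divide by 101001 (XOR where the leading bit is 1):
  pos 0: 111000 XOR 101001 = 010001
  pos 1: 100011 XOR 101001 = 001010
  pos 3: 101001 XOR 101001 = 000000
  pos 9: 101100 XOR 101001 = 000101
  pos 12: 101000 XOR 101001 = 000001
Remainder (last 5 bits) = 00001. This is the CRC / FCS.

00001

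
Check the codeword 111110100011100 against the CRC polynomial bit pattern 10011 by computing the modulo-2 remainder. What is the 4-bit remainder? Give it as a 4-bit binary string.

Modulo-2 division of 111110100011100 by 10011:
  pos 0: 11111 XOR 10011 = 01100
  pos 1: 11000 XOR 10011 = 01011
  pos 2: 10111 XOR 10011 = 00100
  pos 4: 10000 XOR 10011 = 00011
  pos 7: 11011 XOR 10011 = 01000
  pos 8: 10001 XOR 10011 = 00010
Remainder = 1000 (nonzero — an error is detected).

1000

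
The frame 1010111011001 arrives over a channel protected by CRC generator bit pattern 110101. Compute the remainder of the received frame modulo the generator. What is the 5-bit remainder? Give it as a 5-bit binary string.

00000

Modulo-2 division of 1010111011001 by 110101:
  pos 0: 101011 XOR 110101 = 011110
  pos 1: 111101 XOR 110101 = 001000
  pos 3: 100001 XOR 110101 = 010100
  pos 4: 101001 XOR 110101 = 011100
  pos 5: 111000 XOR 110101 = 001101
  pos 7: 110101 XOR 110101 = 000000
Remainder = 00000 (zero — the frame passes the CRC check).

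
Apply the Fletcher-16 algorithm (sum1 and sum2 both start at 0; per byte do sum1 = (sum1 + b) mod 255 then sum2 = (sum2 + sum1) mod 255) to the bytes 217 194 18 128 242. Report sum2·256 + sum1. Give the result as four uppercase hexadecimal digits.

Running sums (mod 255):
  after byte 0 (217): sum1=217, sum2=217
  after byte 1 (194): sum1=156, sum2=118
  after byte 2 (18): sum1=174, sum2=37
  after byte 3 (128): sum1=47, sum2=84
  after byte 4 (242): sum1=34, sum2=118
Checksum = sum2·256 + sum1 = 118·256 + 34 = 30242 = 0x7622.

7622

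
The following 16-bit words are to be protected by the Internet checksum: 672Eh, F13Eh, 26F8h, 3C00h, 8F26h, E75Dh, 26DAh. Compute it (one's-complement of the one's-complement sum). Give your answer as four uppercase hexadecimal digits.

A73B

One's-complement addition (fold any carry out of bit 15 back into bit 0):
  0x672E + 0xF13E = 0x1586C → wrap carry → 0x586D
  0x586D + 0x26F8 = 0x07F65
  0x7F65 + 0x3C00 = 0x0BB65
  0xBB65 + 0x8F26 = 0x14A8B → wrap carry → 0x4A8C
  0x4A8C + 0xE75D = 0x131E9 → wrap carry → 0x31EA
  0x31EA + 0x26DA = 0x058C4
One's-complement sum = 0x58C4.
Checksum = ~0x58C4 & 0xFFFF = 0xA73B.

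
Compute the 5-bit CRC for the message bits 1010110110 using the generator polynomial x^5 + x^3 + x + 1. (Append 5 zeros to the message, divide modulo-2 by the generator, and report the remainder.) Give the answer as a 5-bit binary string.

10001

Append 5 zeros: 101011011000000. Divide by 101011 (XOR where the leading bit is 1):
  pos 0: 101011 XOR 101011 = 000000
  pos 7: 110000 XOR 101011 = 011011
  pos 8: 110110 XOR 101011 = 011101
  pos 9: 111010 XOR 101011 = 010001
Remainder (last 5 bits) = 10001. This is the CRC / FCS.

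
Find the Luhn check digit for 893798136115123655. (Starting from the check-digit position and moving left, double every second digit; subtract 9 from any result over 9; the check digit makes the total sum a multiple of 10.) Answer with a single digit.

5

Partial digits right→left: 5 5 6 3 2 1 5 1 1 6 3 1 8 9 7 3 9 8
Double every second digit counting from the check-digit position (so the 1st, 3rd, 5th, ... of the partial from the right).
  doubled (with −9 where >9): 1 3 4 1 2 6 7 5 9 → sum 38
  kept as-is: 5 3 1 1 6 1 9 3 8 → sum 37
Total = 38 + 37 = 75.
Check digit = (10 − (75 mod 10)) mod 10 = 5.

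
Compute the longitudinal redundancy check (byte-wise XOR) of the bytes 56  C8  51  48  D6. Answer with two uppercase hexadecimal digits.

XOR the bytes together:
  start with 0x56
  0x56 ⊕ 0xC8 = 0x9E
  0x9E ⊕ 0x51 = 0xCF
  0xCF ⊕ 0x48 = 0x87
  0x87 ⊕ 0xD6 = 0x51

51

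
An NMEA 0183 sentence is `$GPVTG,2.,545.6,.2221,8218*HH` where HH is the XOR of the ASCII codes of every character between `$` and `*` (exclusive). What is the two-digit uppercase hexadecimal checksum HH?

4C

XOR the ASCII codes of the payload characters:
  'G' = 0x47 → acc = 0x47
  'P' = 0x50 → acc = 0x17
  'V' = 0x56 → acc = 0x41
  'T' = 0x54 → acc = 0x15
  'G' = 0x47 → acc = 0x52
  ',' = 0x2C → acc = 0x7E
  '2' = 0x32 → acc = 0x4C
  '.' = 0x2E → acc = 0x62
  ',' = 0x2C → acc = 0x4E
  '5' = 0x35 → acc = 0x7B
  '4' = 0x34 → acc = 0x4F
  '5' = 0x35 → acc = 0x7A
  '.' = 0x2E → acc = 0x54
  '6' = 0x36 → acc = 0x62
  ',' = 0x2C → acc = 0x4E
  '.' = 0x2E → acc = 0x60
  '2' = 0x32 → acc = 0x52
  '2' = 0x32 → acc = 0x60
  '2' = 0x32 → acc = 0x52
  '1' = 0x31 → acc = 0x63
  ',' = 0x2C → acc = 0x4F
  '8' = 0x38 → acc = 0x77
  '2' = 0x32 → acc = 0x45
  '1' = 0x31 → acc = 0x74
  '8' = 0x38 → acc = 0x4C
Checksum = 0x4C.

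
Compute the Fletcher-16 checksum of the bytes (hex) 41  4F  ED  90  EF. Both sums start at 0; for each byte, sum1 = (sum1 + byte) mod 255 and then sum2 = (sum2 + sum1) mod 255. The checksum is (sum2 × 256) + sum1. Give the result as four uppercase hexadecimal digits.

5EFE

Running sums (mod 255):
  after byte 0 (41): sum1=65, sum2=65
  after byte 1 (4F): sum1=144, sum2=209
  after byte 2 (ED): sum1=126, sum2=80
  after byte 3 (90): sum1=15, sum2=95
  after byte 4 (EF): sum1=254, sum2=94
Checksum = sum2·256 + sum1 = 94·256 + 254 = 24318 = 0x5EFE.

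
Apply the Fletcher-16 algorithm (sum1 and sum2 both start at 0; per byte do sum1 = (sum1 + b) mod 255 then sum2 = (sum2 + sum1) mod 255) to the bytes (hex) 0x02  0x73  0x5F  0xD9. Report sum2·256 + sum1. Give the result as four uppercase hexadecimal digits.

Running sums (mod 255):
  after byte 0 (0x02): sum1=2, sum2=2
  after byte 1 (0x73): sum1=117, sum2=119
  after byte 2 (0x5F): sum1=212, sum2=76
  after byte 3 (0xD9): sum1=174, sum2=250
Checksum = sum2·256 + sum1 = 250·256 + 174 = 64174 = 0xFAAE.

FAAE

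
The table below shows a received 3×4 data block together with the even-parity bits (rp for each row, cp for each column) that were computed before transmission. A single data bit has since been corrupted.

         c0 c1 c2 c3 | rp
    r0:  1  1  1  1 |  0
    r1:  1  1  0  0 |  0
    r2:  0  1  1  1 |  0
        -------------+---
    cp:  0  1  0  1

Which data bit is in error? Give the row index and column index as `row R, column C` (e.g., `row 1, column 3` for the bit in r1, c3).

row 2, column 3

Recompute each row's even parity and compare to rp:
  r0: data parity 0, sent rp 0 → ok
  r1: data parity 0, sent rp 0 → ok
  r2: data parity 1, sent rp 0 → mismatch
Recompute each column's even parity and compare to cp:
  c0: data parity 0, sent cp 0 → ok
  c1: data parity 1, sent cp 1 → ok
  c2: data parity 0, sent cp 0 → ok
  c3: data parity 0, sent cp 1 → mismatch
Exactly one row (r2) and one column (c3) fail → the flipped bit is at their intersection.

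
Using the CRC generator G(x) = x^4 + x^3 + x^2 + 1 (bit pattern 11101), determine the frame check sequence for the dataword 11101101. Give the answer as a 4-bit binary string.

0011

Append 4 zeros: 111011010000. Divide by 11101 (XOR where the leading bit is 1):
  pos 0: 11101 XOR 11101 = 00000
  pos 5: 10100 XOR 11101 = 01001
  pos 6: 10010 XOR 11101 = 01111
  pos 7: 11110 XOR 11101 = 00011
Remainder (last 4 bits) = 0011. This is the CRC / FCS.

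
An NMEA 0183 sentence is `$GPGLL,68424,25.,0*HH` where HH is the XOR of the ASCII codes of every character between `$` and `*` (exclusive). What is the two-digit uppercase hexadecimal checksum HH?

59

XOR the ASCII codes of the payload characters:
  'G' = 0x47 → acc = 0x47
  'P' = 0x50 → acc = 0x17
  'G' = 0x47 → acc = 0x50
  'L' = 0x4C → acc = 0x1C
  'L' = 0x4C → acc = 0x50
  ',' = 0x2C → acc = 0x7C
  '6' = 0x36 → acc = 0x4A
  '8' = 0x38 → acc = 0x72
  '4' = 0x34 → acc = 0x46
  '2' = 0x32 → acc = 0x74
  '4' = 0x34 → acc = 0x40
  ',' = 0x2C → acc = 0x6C
  '2' = 0x32 → acc = 0x5E
  '5' = 0x35 → acc = 0x6B
  '.' = 0x2E → acc = 0x45
  ',' = 0x2C → acc = 0x69
  '0' = 0x30 → acc = 0x59
Checksum = 0x59.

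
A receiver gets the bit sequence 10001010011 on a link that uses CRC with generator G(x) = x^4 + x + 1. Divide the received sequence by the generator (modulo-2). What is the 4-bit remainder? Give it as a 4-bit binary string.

1011

Modulo-2 division of 10001010011 by 10011:
  pos 0: 10001 XOR 10011 = 00010
  pos 3: 10010 XOR 10011 = 00001
Remainder = 1011 (nonzero — an error is detected).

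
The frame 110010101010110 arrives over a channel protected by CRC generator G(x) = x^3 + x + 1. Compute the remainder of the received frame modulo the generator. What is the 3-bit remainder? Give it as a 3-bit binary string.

Modulo-2 division of 110010101010110 by 1011:
  pos 0: 1100 XOR 1011 = 0111
  pos 1: 1111 XOR 1011 = 0100
  pos 2: 1000 XOR 1011 = 0011
  pos 4: 1110 XOR 1011 = 0101
  pos 5: 1011 XOR 1011 = 0000
  pos 10: 1011 XOR 1011 = 0000
Remainder = 000 (zero — the frame passes the CRC check).

000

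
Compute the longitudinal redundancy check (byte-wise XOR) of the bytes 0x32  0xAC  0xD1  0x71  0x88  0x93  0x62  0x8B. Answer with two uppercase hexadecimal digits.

CC

XOR the bytes together:
  start with 0x32
  0x32 ⊕ 0xAC = 0x9E
  0x9E ⊕ 0xD1 = 0x4F
  0x4F ⊕ 0x71 = 0x3E
  0x3E ⊕ 0x88 = 0xB6
  0xB6 ⊕ 0x93 = 0x25
  0x25 ⊕ 0x62 = 0x47
  0x47 ⊕ 0x8B = 0xCC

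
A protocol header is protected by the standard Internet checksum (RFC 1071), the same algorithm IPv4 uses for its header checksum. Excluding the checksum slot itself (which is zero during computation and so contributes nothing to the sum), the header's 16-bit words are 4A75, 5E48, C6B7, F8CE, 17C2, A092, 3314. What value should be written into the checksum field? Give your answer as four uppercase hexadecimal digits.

AC52

One's-complement addition (fold any carry out of bit 15 back into bit 0):
  0x4A75 + 0x5E48 = 0x0A8BD
  0xA8BD + 0xC6B7 = 0x16F74 → wrap carry → 0x6F75
  0x6F75 + 0xF8CE = 0x16843 → wrap carry → 0x6844
  0x6844 + 0x17C2 = 0x08006
  0x8006 + 0xA092 = 0x12098 → wrap carry → 0x2099
  0x2099 + 0x3314 = 0x053AD
One's-complement sum = 0x53AD.
Checksum = ~0x53AD & 0xFFFF = 0xAC52.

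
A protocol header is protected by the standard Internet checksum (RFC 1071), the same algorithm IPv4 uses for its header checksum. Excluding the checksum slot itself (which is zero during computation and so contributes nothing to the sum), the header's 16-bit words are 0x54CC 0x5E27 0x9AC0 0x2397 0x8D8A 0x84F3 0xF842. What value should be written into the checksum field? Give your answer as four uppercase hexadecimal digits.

One's-complement addition (fold any carry out of bit 15 back into bit 0):
  0x54CC + 0x5E27 = 0x0B2F3
  0xB2F3 + 0x9AC0 = 0x14DB3 → wrap carry → 0x4DB4
  0x4DB4 + 0x2397 = 0x0714B
  0x714B + 0x8D8A = 0x0FED5
  0xFED5 + 0x84F3 = 0x183C8 → wrap carry → 0x83C9
  0x83C9 + 0xF842 = 0x17C0B → wrap carry → 0x7C0C
One's-complement sum = 0x7C0C.
Checksum = ~0x7C0C & 0xFFFF = 0x83F3.

83F3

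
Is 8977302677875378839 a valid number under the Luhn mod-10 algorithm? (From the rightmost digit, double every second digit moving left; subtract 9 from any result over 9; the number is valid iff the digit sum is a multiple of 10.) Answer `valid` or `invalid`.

From the right, keep odd positions and double even positions (subtract 9 from any doubled value over 9):
  doubled (positions 2,4,...): 6 7 6 5 5 3 0 5 9 → sum 46
  kept (positions 1,3,...): 9 8 7 5 8 7 2 3 7 8 → sum 64
Total = 110.
110 mod 10 = 0, so the number is valid.

valid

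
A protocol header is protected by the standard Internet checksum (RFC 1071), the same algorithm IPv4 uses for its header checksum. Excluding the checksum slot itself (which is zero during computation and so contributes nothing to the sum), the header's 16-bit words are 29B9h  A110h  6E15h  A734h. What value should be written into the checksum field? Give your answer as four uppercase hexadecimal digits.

1FEC

One's-complement addition (fold any carry out of bit 15 back into bit 0):
  0x29B9 + 0xA110 = 0x0CAC9
  0xCAC9 + 0x6E15 = 0x138DE → wrap carry → 0x38DF
  0x38DF + 0xA734 = 0x0E013
One's-complement sum = 0xE013.
Checksum = ~0xE013 & 0xFFFF = 0x1FEC.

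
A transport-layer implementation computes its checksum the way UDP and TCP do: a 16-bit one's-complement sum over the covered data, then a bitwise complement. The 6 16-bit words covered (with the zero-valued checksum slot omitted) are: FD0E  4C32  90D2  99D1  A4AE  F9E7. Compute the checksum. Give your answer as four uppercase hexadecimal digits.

One's-complement addition (fold any carry out of bit 15 back into bit 0):
  0xFD0E + 0x4C32 = 0x14940 → wrap carry → 0x4941
  0x4941 + 0x90D2 = 0x0DA13
  0xDA13 + 0x99D1 = 0x173E4 → wrap carry → 0x73E5
  0x73E5 + 0xA4AE = 0x11893 → wrap carry → 0x1894
  0x1894 + 0xF9E7 = 0x1127B → wrap carry → 0x127C
One's-complement sum = 0x127C.
Checksum = ~0x127C & 0xFFFF = 0xED83.

ED83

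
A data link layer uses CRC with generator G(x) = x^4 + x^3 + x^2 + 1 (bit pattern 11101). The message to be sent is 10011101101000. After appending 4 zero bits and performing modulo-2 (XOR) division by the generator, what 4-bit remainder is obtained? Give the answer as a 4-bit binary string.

1101

Append 4 zeros: 100111011010000000. Divide by 11101 (XOR where the leading bit is 1):
  pos 0: 10011 XOR 11101 = 01110
  pos 1: 11101 XOR 11101 = 00000
  pos 7: 11010 XOR 11101 = 00111
  pos 9: 11100 XOR 11101 = 00001
  pos 13: 10000 XOR 11101 = 01101
Remainder (last 4 bits) = 1101. This is the CRC / FCS.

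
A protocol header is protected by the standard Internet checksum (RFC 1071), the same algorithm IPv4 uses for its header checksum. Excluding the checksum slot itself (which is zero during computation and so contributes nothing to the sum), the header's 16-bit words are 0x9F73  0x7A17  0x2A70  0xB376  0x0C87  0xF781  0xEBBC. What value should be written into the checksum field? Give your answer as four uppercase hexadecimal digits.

One's-complement addition (fold any carry out of bit 15 back into bit 0):
  0x9F73 + 0x7A17 = 0x1198A → wrap carry → 0x198B
  0x198B + 0x2A70 = 0x043FB
  0x43FB + 0xB376 = 0x0F771
  0xF771 + 0x0C87 = 0x103F8 → wrap carry → 0x03F9
  0x03F9 + 0xF781 = 0x0FB7A
  0xFB7A + 0xEBBC = 0x1E736 → wrap carry → 0xE737
One's-complement sum = 0xE737.
Checksum = ~0xE737 & 0xFFFF = 0x18C8.

18C8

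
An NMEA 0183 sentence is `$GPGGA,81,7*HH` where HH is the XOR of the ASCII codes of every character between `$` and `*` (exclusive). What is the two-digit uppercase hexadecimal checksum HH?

XOR the ASCII codes of the payload characters:
  'G' = 0x47 → acc = 0x47
  'P' = 0x50 → acc = 0x17
  'G' = 0x47 → acc = 0x50
  'G' = 0x47 → acc = 0x17
  'A' = 0x41 → acc = 0x56
  ',' = 0x2C → acc = 0x7A
  '8' = 0x38 → acc = 0x42
  '1' = 0x31 → acc = 0x73
  ',' = 0x2C → acc = 0x5F
  '7' = 0x37 → acc = 0x68
Checksum = 0x68.

68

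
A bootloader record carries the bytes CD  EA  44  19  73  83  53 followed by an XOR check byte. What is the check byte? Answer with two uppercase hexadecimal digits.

D9

XOR the bytes together:
  start with 0xCD
  0xCD ⊕ 0xEA = 0x27
  0x27 ⊕ 0x44 = 0x63
  0x63 ⊕ 0x19 = 0x7A
  0x7A ⊕ 0x73 = 0x09
  0x09 ⊕ 0x83 = 0x8A
  0x8A ⊕ 0x53 = 0xD9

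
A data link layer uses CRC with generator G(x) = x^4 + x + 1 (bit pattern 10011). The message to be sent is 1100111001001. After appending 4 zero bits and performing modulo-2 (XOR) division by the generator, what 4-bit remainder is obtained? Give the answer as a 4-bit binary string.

Append 4 zeros: 11001110010010000. Divide by 10011 (XOR where the leading bit is 1):
  pos 0: 11001 XOR 10011 = 01010
  pos 1: 10101 XOR 10011 = 00110
  pos 3: 11010 XOR 10011 = 01001
  pos 4: 10010 XOR 10011 = 00001
  pos 8: 11001 XOR 10011 = 01010
  pos 9: 10100 XOR 10011 = 00111
  pos 11: 11100 XOR 10011 = 01111
  pos 12: 11110 XOR 10011 = 01101
Remainder (last 4 bits) = 1101. This is the CRC / FCS.

1101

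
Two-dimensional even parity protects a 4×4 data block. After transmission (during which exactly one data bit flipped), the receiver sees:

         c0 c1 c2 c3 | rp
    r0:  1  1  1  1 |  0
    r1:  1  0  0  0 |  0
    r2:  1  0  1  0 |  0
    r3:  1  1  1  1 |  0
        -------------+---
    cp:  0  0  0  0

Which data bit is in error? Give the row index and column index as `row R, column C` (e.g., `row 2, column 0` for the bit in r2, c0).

row 1, column 2

Recompute each row's even parity and compare to rp:
  r0: data parity 0, sent rp 0 → ok
  r1: data parity 1, sent rp 0 → mismatch
  r2: data parity 0, sent rp 0 → ok
  r3: data parity 0, sent rp 0 → ok
Recompute each column's even parity and compare to cp:
  c0: data parity 0, sent cp 0 → ok
  c1: data parity 0, sent cp 0 → ok
  c2: data parity 1, sent cp 0 → mismatch
  c3: data parity 0, sent cp 0 → ok
Exactly one row (r1) and one column (c2) fail → the flipped bit is at their intersection.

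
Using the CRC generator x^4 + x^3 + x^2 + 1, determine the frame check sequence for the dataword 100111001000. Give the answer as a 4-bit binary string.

0001

Append 4 zeros: 1001110010000000. Divide by 11101 (XOR where the leading bit is 1):
  pos 0: 10011 XOR 11101 = 01110
  pos 1: 11101 XOR 11101 = 00000
  pos 8: 10000 XOR 11101 = 01101
  pos 9: 11010 XOR 11101 = 00111
  pos 11: 11100 XOR 11101 = 00001
Remainder (last 4 bits) = 0001. This is the CRC / FCS.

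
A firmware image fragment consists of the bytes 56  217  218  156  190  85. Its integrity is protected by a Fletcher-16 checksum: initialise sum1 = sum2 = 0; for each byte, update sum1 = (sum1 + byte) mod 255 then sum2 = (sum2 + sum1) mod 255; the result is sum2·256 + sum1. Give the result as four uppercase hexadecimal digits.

A69D

Running sums (mod 255):
  after byte 0 (56): sum1=56, sum2=56
  after byte 1 (217): sum1=18, sum2=74
  after byte 2 (218): sum1=236, sum2=55
  after byte 3 (156): sum1=137, sum2=192
  after byte 4 (190): sum1=72, sum2=9
  after byte 5 (85): sum1=157, sum2=166
Checksum = sum2·256 + sum1 = 166·256 + 157 = 42653 = 0xA69D.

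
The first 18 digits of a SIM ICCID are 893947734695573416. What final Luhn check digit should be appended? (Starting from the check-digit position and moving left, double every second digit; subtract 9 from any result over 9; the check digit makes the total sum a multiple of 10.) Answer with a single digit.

7

Partial digits right→left: 6 1 4 3 7 5 5 9 6 4 3 7 7 4 9 3 9 8
Double every second digit counting from the check-digit position (so the 1st, 3rd, 5th, ... of the partial from the right).
  doubled (with −9 where >9): 3 8 5 1 3 6 5 9 9 → sum 49
  kept as-is: 1 3 5 9 4 7 4 3 8 → sum 44
Total = 49 + 44 = 93.
Check digit = (10 − (93 mod 10)) mod 10 = 7.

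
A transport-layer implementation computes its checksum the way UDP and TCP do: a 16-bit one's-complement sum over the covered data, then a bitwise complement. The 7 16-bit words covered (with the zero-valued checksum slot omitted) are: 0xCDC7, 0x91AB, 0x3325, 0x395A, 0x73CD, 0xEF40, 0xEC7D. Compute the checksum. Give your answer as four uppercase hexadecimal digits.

One's-complement addition (fold any carry out of bit 15 back into bit 0):
  0xCDC7 + 0x91AB = 0x15F72 → wrap carry → 0x5F73
  0x5F73 + 0x3325 = 0x09298
  0x9298 + 0x395A = 0x0CBF2
  0xCBF2 + 0x73CD = 0x13FBF → wrap carry → 0x3FC0
  0x3FC0 + 0xEF40 = 0x12F00 → wrap carry → 0x2F01
  0x2F01 + 0xEC7D = 0x11B7E → wrap carry → 0x1B7F
One's-complement sum = 0x1B7F.
Checksum = ~0x1B7F & 0xFFFF = 0xE480.

E480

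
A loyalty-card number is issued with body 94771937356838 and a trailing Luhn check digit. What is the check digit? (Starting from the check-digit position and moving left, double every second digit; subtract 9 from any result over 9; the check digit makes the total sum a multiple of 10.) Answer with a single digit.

Partial digits right→left: 8 3 8 6 5 3 7 3 9 1 7 7 4 9
Double every second digit counting from the check-digit position (so the 1st, 3rd, 5th, ... of the partial from the right).
  doubled (with −9 where >9): 7 7 1 5 9 5 8 → sum 42
  kept as-is: 3 6 3 3 1 7 9 → sum 32
Total = 42 + 32 = 74.
Check digit = (10 − (74 mod 10)) mod 10 = 6.

6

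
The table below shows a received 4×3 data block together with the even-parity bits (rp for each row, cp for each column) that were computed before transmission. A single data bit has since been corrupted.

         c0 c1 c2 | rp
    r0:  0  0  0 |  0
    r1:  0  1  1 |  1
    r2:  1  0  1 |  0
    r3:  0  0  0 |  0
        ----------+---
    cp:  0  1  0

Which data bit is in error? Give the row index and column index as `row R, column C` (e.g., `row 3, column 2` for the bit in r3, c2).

Recompute each row's even parity and compare to rp:
  r0: data parity 0, sent rp 0 → ok
  r1: data parity 0, sent rp 1 → mismatch
  r2: data parity 0, sent rp 0 → ok
  r3: data parity 0, sent rp 0 → ok
Recompute each column's even parity and compare to cp:
  c0: data parity 1, sent cp 0 → mismatch
  c1: data parity 1, sent cp 1 → ok
  c2: data parity 0, sent cp 0 → ok
Exactly one row (r1) and one column (c0) fail → the flipped bit is at their intersection.

row 1, column 0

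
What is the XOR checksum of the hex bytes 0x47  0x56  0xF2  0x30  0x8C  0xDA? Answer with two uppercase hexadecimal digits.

85

XOR the bytes together:
  start with 0x47
  0x47 ⊕ 0x56 = 0x11
  0x11 ⊕ 0xF2 = 0xE3
  0xE3 ⊕ 0x30 = 0xD3
  0xD3 ⊕ 0x8C = 0x5F
  0x5F ⊕ 0xDA = 0x85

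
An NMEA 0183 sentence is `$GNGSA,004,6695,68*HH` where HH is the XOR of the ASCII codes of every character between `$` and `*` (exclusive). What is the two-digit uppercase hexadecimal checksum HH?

XOR the ASCII codes of the payload characters:
  'G' = 0x47 → acc = 0x47
  'N' = 0x4E → acc = 0x09
  'G' = 0x47 → acc = 0x4E
  'S' = 0x53 → acc = 0x1D
  'A' = 0x41 → acc = 0x5C
  ',' = 0x2C → acc = 0x70
  '0' = 0x30 → acc = 0x40
  '0' = 0x30 → acc = 0x70
  '4' = 0x34 → acc = 0x44
  ',' = 0x2C → acc = 0x68
  '6' = 0x36 → acc = 0x5E
  '6' = 0x36 → acc = 0x68
  '9' = 0x39 → acc = 0x51
  '5' = 0x35 → acc = 0x64
  ',' = 0x2C → acc = 0x48
  '6' = 0x36 → acc = 0x7E
  '8' = 0x38 → acc = 0x46
Checksum = 0x46.

46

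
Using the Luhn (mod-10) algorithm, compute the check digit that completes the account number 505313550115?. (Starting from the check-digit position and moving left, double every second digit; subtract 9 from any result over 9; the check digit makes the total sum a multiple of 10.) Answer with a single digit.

7

Partial digits right→left: 5 1 1 0 5 5 3 1 3 5 0 5
Double every second digit counting from the check-digit position (so the 1st, 3rd, 5th, ... of the partial from the right).
  doubled (with −9 where >9): 1 2 1 6 6 0 → sum 16
  kept as-is: 1 0 5 1 5 5 → sum 17
Total = 16 + 17 = 33.
Check digit = (10 − (33 mod 10)) mod 10 = 7.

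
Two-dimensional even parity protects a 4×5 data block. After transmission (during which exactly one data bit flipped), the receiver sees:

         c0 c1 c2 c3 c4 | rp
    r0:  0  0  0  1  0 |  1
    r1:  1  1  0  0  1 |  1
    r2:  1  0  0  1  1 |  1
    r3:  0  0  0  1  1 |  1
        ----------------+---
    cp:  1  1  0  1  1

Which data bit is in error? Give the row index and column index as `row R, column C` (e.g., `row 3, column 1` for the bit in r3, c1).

Recompute each row's even parity and compare to rp:
  r0: data parity 1, sent rp 1 → ok
  r1: data parity 1, sent rp 1 → ok
  r2: data parity 1, sent rp 1 → ok
  r3: data parity 0, sent rp 1 → mismatch
Recompute each column's even parity and compare to cp:
  c0: data parity 0, sent cp 1 → mismatch
  c1: data parity 1, sent cp 1 → ok
  c2: data parity 0, sent cp 0 → ok
  c3: data parity 1, sent cp 1 → ok
  c4: data parity 1, sent cp 1 → ok
Exactly one row (r3) and one column (c0) fail → the flipped bit is at their intersection.

row 3, column 0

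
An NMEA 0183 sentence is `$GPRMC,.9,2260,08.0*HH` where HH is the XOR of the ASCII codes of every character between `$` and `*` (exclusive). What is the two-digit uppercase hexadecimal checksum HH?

XOR the ASCII codes of the payload characters:
  'G' = 0x47 → acc = 0x47
  'P' = 0x50 → acc = 0x17
  'R' = 0x52 → acc = 0x45
  'M' = 0x4D → acc = 0x08
  'C' = 0x43 → acc = 0x4B
  ',' = 0x2C → acc = 0x67
  '.' = 0x2E → acc = 0x49
  '9' = 0x39 → acc = 0x70
  ',' = 0x2C → acc = 0x5C
  '2' = 0x32 → acc = 0x6E
  '2' = 0x32 → acc = 0x5C
  '6' = 0x36 → acc = 0x6A
  '0' = 0x30 → acc = 0x5A
  ',' = 0x2C → acc = 0x76
  '0' = 0x30 → acc = 0x46
  '8' = 0x38 → acc = 0x7E
  '.' = 0x2E → acc = 0x50
  '0' = 0x30 → acc = 0x60
Checksum = 0x60.

60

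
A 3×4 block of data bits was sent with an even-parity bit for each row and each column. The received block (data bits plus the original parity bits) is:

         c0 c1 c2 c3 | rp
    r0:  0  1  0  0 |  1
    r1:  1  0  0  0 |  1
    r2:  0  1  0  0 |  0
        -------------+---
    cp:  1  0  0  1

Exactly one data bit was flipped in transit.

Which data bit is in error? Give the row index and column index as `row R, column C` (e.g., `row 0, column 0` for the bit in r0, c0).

row 2, column 3

Recompute each row's even parity and compare to rp:
  r0: data parity 1, sent rp 1 → ok
  r1: data parity 1, sent rp 1 → ok
  r2: data parity 1, sent rp 0 → mismatch
Recompute each column's even parity and compare to cp:
  c0: data parity 1, sent cp 1 → ok
  c1: data parity 0, sent cp 0 → ok
  c2: data parity 0, sent cp 0 → ok
  c3: data parity 0, sent cp 1 → mismatch
Exactly one row (r2) and one column (c3) fail → the flipped bit is at their intersection.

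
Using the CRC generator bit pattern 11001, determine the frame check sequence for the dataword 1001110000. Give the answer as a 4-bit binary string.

0111

Append 4 zeros: 10011100000000. Divide by 11001 (XOR where the leading bit is 1):
  pos 0: 10011 XOR 11001 = 01010
  pos 1: 10101 XOR 11001 = 01100
  pos 2: 11000 XOR 11001 = 00001
  pos 6: 10000 XOR 11001 = 01001
  pos 7: 10010 XOR 11001 = 01011
  pos 8: 10110 XOR 11001 = 01111
  pos 9: 11110 XOR 11001 = 00111
Remainder (last 4 bits) = 0111. This is the CRC / FCS.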